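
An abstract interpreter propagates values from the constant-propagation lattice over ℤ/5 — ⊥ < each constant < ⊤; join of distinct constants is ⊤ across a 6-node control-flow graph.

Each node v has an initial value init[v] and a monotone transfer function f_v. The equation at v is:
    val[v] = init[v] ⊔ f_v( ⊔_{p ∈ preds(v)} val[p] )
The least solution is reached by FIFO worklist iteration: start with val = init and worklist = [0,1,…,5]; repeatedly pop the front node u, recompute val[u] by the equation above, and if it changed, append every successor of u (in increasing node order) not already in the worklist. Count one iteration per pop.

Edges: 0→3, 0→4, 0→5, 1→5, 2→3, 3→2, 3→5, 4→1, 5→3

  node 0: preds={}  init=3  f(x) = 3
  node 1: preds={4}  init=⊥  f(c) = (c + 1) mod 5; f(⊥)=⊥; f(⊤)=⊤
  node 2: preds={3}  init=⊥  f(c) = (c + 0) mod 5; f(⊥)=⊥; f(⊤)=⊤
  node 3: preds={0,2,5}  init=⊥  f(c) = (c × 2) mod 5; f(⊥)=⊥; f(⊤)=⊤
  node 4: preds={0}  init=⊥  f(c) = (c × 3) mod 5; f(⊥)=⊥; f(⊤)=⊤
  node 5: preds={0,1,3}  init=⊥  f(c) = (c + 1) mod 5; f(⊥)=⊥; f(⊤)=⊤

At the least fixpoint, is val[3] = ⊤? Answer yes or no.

yes

Iteration log — 12 steps:
  step 1. node 0  ⊔preds=⊥  new=3  stable
  step 2. node 1  ⊔preds=⊥  new=⊥  stable
  step 3. node 2  ⊔preds=⊥  new=⊥  stable
  step 4. node 3  ⊔preds=3  new=1  old=⊥  +wl: 2
  step 5. node 4  ⊔preds=3  new=4  old=⊥  +wl: 1
  step 6. node 5  ⊔preds=⊤  new=⊤  old=⊥  +wl: 3
  step 7. node 2  ⊔preds=1  new=1  old=⊥  +wl: 
  step 8. node 1  ⊔preds=4  new=0  old=⊥  +wl: 5
  step 9. node 3  ⊔preds=⊤  new=⊤  old=1  +wl: 2
  step 10. node 5  ⊔preds=⊤  new=⊤  stable
  step 11. node 2  ⊔preds=⊤  new=⊤  old=1  +wl: 3
  step 12. node 3  ⊔preds=⊤  new=⊤  stable

Least fixpoint reached:
  node 0: 3
  node 1: 0
  node 2: ⊤
  node 3: ⊤
  node 4: 4
  node 5: ⊤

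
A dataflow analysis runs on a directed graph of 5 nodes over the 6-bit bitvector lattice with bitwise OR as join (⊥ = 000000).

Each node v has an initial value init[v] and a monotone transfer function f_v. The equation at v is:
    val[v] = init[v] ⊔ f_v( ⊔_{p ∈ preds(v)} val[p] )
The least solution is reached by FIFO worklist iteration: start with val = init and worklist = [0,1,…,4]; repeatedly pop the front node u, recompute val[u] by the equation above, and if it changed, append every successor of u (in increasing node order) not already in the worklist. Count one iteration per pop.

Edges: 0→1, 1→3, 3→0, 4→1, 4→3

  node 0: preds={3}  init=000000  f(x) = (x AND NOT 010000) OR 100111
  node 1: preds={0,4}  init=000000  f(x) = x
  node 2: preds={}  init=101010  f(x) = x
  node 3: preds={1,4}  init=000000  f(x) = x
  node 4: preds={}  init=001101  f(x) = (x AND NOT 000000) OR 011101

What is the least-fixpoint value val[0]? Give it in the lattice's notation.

Worklist (9 pops):
  #1 pop 0: in=000000 → 100111 (was 000000); enqueue []
  #2 pop 1: in=101111 → 101111 (was 000000); enqueue []
  #3 pop 2: in=000000 → 101010 (no change)
  #4 pop 3: in=101111 → 101111 (was 000000); enqueue [0]
  #5 pop 4: in=000000 → 011101 (was 001101); enqueue [1,3]
  #6 pop 0: in=101111 → 101111 (was 100111); enqueue []
  #7 pop 1: in=111111 → 111111 (was 101111); enqueue []
  #8 pop 3: in=111111 → 111111 (was 101111); enqueue [0]
  #9 pop 0: in=111111 → 101111 (no change)

Fixpoint:
  val[0] = 101111
  val[1] = 111111
  val[2] = 101010
  val[3] = 111111
  val[4] = 011101

101111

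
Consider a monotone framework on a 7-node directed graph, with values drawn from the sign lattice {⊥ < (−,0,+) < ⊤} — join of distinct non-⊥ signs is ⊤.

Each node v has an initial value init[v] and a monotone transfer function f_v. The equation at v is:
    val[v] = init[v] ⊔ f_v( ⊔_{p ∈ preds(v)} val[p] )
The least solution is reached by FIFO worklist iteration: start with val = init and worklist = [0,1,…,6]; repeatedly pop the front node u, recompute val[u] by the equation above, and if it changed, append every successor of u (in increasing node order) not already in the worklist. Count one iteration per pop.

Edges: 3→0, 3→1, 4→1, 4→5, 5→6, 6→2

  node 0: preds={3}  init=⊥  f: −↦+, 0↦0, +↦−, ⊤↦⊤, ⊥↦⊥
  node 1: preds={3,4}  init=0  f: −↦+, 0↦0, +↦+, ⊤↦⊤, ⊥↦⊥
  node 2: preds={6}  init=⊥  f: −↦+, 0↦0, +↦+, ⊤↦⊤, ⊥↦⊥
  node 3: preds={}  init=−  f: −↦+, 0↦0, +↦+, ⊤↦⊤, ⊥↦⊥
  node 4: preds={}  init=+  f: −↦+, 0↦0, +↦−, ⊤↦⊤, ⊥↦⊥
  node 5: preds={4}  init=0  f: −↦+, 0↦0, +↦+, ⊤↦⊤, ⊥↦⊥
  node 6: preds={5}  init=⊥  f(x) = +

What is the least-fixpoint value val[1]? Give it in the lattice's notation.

Trace (8 dequeues):
  [1] u=0 | in − | out + | prev ⊥ | push {}
  [2] u=1 | in ⊤ | out ⊤ | prev 0 | push {}
  [3] u=2 | in ⊥ | out ⊥ | ==
  [4] u=3 | in ⊥ | out − | ==
  [5] u=4 | in ⊥ | out + | ==
  [6] u=5 | in + | out ⊤ | prev 0 | push {}
  [7] u=6 | in ⊤ | out + | prev ⊥ | push {2}
  [8] u=2 | in + | out + | prev ⊥ | push {}

Converged values:
  [0] +
  [1] ⊤
  [2] +
  [3] −
  [4] +
  [5] ⊤
  [6] +

⊤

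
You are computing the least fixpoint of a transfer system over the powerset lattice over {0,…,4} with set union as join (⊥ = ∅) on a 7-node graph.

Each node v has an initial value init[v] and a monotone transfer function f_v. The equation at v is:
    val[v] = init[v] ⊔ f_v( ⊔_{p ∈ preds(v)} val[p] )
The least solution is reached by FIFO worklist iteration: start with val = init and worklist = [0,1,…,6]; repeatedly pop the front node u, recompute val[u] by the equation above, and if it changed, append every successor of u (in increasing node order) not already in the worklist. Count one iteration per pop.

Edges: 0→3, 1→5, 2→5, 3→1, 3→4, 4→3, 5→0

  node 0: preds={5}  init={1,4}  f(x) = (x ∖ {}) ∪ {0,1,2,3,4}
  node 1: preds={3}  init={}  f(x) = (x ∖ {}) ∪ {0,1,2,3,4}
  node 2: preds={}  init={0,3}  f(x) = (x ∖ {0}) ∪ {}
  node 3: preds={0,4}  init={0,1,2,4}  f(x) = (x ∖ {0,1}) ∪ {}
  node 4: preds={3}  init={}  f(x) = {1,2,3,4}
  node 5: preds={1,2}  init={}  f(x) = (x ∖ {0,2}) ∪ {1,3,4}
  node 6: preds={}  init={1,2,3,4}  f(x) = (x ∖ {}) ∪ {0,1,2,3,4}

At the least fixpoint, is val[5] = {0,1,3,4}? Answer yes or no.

no

Worklist (10 pops):
  #1 pop 0: in={} → {0,1,2,3,4} (was {1,4}); enqueue []
  #2 pop 1: in={0,1,2,4} → {0,1,2,3,4} (was {}); enqueue []
  #3 pop 2: in={} → {0,3} (no change)
  #4 pop 3: in={0,1,2,3,4} → {0,1,2,3,4} (was {0,1,2,4}); enqueue [1]
  #5 pop 4: in={0,1,2,3,4} → {1,2,3,4} (was {}); enqueue [3]
  #6 pop 5: in={0,1,2,3,4} → {1,3,4} (was {}); enqueue [0]
  #7 pop 6: in={} → {0,1,2,3,4} (was {1,2,3,4}); enqueue []
  #8 pop 1: in={0,1,2,3,4} → {0,1,2,3,4} (no change)
  #9 pop 3: in={0,1,2,3,4} → {0,1,2,3,4} (no change)
  #10 pop 0: in={1,3,4} → {0,1,2,3,4} (no change)

Fixpoint:
  val[0] = {0,1,2,3,4}
  val[1] = {0,1,2,3,4}
  val[2] = {0,3}
  val[3] = {0,1,2,3,4}
  val[4] = {1,2,3,4}
  val[5] = {1,3,4}
  val[6] = {0,1,2,3,4}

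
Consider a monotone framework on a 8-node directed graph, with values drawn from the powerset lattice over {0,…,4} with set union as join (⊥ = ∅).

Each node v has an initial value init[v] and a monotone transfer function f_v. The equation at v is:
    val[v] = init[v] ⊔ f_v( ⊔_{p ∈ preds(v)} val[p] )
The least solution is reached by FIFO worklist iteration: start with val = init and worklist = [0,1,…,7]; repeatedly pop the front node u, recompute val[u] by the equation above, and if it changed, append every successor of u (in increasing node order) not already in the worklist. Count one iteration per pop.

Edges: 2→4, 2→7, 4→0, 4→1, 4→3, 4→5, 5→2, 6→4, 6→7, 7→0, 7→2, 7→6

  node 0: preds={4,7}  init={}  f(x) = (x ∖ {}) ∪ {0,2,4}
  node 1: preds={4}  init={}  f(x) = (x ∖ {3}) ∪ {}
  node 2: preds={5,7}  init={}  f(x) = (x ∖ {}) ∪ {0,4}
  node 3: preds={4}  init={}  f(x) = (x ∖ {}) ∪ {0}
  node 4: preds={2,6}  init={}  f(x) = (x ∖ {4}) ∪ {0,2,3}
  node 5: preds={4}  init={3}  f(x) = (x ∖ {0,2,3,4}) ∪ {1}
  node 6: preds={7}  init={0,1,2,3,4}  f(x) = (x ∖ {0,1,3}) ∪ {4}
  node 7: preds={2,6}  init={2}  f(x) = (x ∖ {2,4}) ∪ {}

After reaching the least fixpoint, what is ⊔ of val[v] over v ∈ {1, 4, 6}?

{0,1,2,3,4}

Trace (15 dequeues):
  [1] u=0 | in {2} | out {0,2,4} | prev {} | push {}
  [2] u=1 | in {} | out {} | ==
  [3] u=2 | in {2,3} | out {0,2,3,4} | prev {} | push {}
  [4] u=3 | in {} | out {0} | prev {} | push {}
  [5] u=4 | in {0,1,2,3,4} | out {0,1,2,3} | prev {} | push {0,1,3}
  [6] u=5 | in {0,1,2,3} | out {1,3} | prev {3} | push {2}
  [7] u=6 | in {2} | out {0,1,2,3,4} | ==
  [8] u=7 | in {0,1,2,3,4} | out {0,1,2,3} | prev {2} | push {6}
  [9] u=0 | in {0,1,2,3} | out {0,1,2,3,4} | prev {0,2,4} | push {}
  [10] u=1 | in {0,1,2,3} | out {0,1,2} | prev {} | push {}
  [11] u=3 | in {0,1,2,3} | out {0,1,2,3} | prev {0} | push {}
  [12] u=2 | in {0,1,2,3} | out {0,1,2,3,4} | prev {0,2,3,4} | push {4,7}
  [13] u=6 | in {0,1,2,3} | out {0,1,2,3,4} | ==
  [14] u=4 | in {0,1,2,3,4} | out {0,1,2,3} | ==
  [15] u=7 | in {0,1,2,3,4} | out {0,1,2,3} | ==

Converged values:
  [0] {0,1,2,3,4}
  [1] {0,1,2}
  [2] {0,1,2,3,4}
  [3] {0,1,2,3}
  [4] {0,1,2,3}
  [5] {1,3}
  [6] {0,1,2,3,4}
  [7] {0,1,2,3}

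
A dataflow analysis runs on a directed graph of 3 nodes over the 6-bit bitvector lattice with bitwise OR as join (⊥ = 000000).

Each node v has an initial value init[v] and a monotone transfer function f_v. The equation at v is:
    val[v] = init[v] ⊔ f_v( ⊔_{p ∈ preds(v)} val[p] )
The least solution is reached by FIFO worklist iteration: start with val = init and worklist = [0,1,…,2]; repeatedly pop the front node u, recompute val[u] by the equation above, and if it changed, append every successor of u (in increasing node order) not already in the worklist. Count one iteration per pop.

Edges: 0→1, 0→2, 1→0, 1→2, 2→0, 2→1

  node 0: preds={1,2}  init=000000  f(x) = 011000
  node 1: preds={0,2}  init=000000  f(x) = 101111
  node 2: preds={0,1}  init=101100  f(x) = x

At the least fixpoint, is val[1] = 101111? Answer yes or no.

yes

Worklist (5 pops):
  #1 pop 0: in=101100 → 011000 (was 000000); enqueue []
  #2 pop 1: in=111100 → 101111 (was 000000); enqueue [0]
  #3 pop 2: in=111111 → 111111 (was 101100); enqueue [1]
  #4 pop 0: in=111111 → 011000 (no change)
  #5 pop 1: in=111111 → 101111 (no change)

Fixpoint:
  val[0] = 011000
  val[1] = 101111
  val[2] = 111111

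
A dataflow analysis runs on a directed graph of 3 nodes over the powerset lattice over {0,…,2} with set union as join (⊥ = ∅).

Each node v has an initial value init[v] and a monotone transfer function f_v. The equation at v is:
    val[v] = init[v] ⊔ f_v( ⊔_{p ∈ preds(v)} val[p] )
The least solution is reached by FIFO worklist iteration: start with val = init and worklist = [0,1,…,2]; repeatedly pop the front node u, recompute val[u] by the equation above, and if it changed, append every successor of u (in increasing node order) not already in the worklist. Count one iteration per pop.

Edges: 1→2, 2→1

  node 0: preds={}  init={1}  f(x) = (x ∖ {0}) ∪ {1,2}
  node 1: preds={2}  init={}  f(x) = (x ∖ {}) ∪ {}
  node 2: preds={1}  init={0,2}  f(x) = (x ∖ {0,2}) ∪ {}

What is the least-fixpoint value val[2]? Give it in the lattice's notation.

{0,2}

Iteration log — 3 steps:
  step 1. node 0  ⊔preds={}  new={1,2}  old={1}  +wl: 
  step 2. node 1  ⊔preds={0,2}  new={0,2}  old={}  +wl: 
  step 3. node 2  ⊔preds={0,2}  new={0,2}  stable

Least fixpoint reached:
  node 0: {1,2}
  node 1: {0,2}
  node 2: {0,2}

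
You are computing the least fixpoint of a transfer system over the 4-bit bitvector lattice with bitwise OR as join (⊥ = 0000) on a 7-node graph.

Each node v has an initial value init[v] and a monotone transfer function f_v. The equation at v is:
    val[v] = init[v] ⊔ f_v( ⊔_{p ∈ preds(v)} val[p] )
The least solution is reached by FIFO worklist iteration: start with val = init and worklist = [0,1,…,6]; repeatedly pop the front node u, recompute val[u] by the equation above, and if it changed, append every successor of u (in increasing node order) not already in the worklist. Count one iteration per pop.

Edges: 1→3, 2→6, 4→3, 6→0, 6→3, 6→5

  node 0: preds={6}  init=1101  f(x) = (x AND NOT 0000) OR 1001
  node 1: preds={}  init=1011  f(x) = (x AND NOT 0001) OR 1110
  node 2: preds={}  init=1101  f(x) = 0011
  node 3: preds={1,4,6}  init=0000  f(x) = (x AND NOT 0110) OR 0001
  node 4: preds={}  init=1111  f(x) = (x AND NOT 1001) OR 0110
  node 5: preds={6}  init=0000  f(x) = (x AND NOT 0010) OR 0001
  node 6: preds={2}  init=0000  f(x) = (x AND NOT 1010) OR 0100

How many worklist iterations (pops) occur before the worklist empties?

10

Worklist (10 pops):
  #1 pop 0: in=0000 → 1101 (no change)
  #2 pop 1: in=0000 → 1111 (was 1011); enqueue []
  #3 pop 2: in=0000 → 1111 (was 1101); enqueue []
  #4 pop 3: in=1111 → 1001 (was 0000); enqueue []
  #5 pop 4: in=0000 → 1111 (no change)
  #6 pop 5: in=0000 → 0001 (was 0000); enqueue []
  #7 pop 6: in=1111 → 0101 (was 0000); enqueue [0,3,5]
  #8 pop 0: in=0101 → 1101 (no change)
  #9 pop 3: in=1111 → 1001 (no change)
  #10 pop 5: in=0101 → 0101 (was 0001); enqueue []

Fixpoint:
  val[0] = 1101
  val[1] = 1111
  val[2] = 1111
  val[3] = 1001
  val[4] = 1111
  val[5] = 0101
  val[6] = 0101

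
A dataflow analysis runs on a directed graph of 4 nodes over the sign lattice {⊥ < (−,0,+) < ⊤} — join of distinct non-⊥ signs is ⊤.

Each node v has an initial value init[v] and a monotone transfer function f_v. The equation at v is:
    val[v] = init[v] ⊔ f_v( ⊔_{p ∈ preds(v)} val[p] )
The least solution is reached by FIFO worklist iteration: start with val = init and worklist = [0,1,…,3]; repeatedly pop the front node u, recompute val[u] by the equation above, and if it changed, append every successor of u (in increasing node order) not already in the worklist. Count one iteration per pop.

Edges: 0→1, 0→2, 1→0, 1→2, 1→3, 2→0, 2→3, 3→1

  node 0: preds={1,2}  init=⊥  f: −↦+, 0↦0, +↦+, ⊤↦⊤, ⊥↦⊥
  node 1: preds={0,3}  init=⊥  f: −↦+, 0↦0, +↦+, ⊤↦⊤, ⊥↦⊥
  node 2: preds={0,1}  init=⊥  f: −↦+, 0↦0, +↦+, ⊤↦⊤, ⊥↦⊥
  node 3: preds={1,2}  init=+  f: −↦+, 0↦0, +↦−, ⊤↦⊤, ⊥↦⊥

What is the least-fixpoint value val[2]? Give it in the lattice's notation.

⊤

Trace (11 dequeues):
  [1] u=0 | in ⊥ | out ⊥ | ==
  [2] u=1 | in + | out + | prev ⊥ | push {0}
  [3] u=2 | in + | out + | prev ⊥ | push {}
  [4] u=3 | in + | out ⊤ | prev + | push {1}
  [5] u=0 | in + | out + | prev ⊥ | push {2}
  [6] u=1 | in ⊤ | out ⊤ | prev + | push {0,3}
  [7] u=2 | in ⊤ | out ⊤ | prev + | push {}
  [8] u=0 | in ⊤ | out ⊤ | prev + | push {1,2}
  [9] u=3 | in ⊤ | out ⊤ | ==
  [10] u=1 | in ⊤ | out ⊤ | ==
  [11] u=2 | in ⊤ | out ⊤ | ==

Converged values:
  [0] ⊤
  [1] ⊤
  [2] ⊤
  [3] ⊤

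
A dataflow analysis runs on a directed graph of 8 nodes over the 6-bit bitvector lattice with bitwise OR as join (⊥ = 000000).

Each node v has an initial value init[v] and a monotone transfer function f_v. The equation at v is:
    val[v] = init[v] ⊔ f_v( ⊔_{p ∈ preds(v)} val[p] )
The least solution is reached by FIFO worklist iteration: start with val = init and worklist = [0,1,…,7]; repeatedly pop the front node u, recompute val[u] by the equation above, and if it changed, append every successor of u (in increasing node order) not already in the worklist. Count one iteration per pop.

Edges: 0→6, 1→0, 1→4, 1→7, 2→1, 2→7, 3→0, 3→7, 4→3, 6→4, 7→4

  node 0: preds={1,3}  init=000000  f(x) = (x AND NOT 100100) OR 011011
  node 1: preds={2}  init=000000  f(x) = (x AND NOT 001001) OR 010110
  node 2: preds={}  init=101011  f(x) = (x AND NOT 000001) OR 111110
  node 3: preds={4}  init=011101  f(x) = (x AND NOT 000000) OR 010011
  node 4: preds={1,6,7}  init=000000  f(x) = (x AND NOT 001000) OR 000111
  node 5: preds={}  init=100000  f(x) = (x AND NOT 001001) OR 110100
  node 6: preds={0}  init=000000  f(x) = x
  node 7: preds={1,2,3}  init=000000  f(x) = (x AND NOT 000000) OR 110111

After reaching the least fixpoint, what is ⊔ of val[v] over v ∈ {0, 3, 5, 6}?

111111

Trace (14 dequeues):
  [1] u=0 | in 011101 | out 011011 | prev 000000 | push {}
  [2] u=1 | in 101011 | out 110110 | prev 000000 | push {0}
  [3] u=2 | in 000000 | out 111111 | prev 101011 | push {1}
  [4] u=3 | in 000000 | out 011111 | prev 011101 | push {}
  [5] u=4 | in 110110 | out 110111 | prev 000000 | push {3}
  [6] u=5 | in 000000 | out 110100 | prev 100000 | push {}
  [7] u=6 | in 011011 | out 011011 | prev 000000 | push {4}
  [8] u=7 | in 111111 | out 111111 | prev 000000 | push {}
  [9] u=0 | in 111111 | out 011011 | ==
  [10] u=1 | in 111111 | out 110110 | ==
  [11] u=3 | in 110111 | out 111111 | prev 011111 | push {0,7}
  [12] u=4 | in 111111 | out 110111 | ==
  [13] u=0 | in 111111 | out 011011 | ==
  [14] u=7 | in 111111 | out 111111 | ==

Converged values:
  [0] 011011
  [1] 110110
  [2] 111111
  [3] 111111
  [4] 110111
  [5] 110100
  [6] 011011
  [7] 111111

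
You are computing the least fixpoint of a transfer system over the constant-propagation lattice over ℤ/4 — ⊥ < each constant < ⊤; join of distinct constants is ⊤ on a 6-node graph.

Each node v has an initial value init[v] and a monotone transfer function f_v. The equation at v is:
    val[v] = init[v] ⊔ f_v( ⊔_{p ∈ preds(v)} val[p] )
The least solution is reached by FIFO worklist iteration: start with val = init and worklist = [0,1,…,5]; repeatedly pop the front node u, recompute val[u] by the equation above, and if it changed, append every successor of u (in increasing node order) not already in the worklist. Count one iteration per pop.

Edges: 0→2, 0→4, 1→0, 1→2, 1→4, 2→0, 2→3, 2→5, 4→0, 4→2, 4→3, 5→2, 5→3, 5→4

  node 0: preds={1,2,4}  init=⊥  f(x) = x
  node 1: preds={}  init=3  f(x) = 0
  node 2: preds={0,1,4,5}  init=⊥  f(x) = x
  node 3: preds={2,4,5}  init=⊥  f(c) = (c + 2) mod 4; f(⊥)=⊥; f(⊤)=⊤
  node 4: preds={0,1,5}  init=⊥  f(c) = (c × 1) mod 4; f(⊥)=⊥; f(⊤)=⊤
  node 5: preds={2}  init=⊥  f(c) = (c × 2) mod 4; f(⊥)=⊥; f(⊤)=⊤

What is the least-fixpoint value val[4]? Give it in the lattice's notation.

⊤

Iteration log — 10 steps:
  step 1. node 0  ⊔preds=3  new=3  old=⊥  +wl: 
  step 2. node 1  ⊔preds=⊥  new=⊤  old=3  +wl: 0
  step 3. node 2  ⊔preds=⊤  new=⊤  old=⊥  +wl: 
  step 4. node 3  ⊔preds=⊤  new=⊤  old=⊥  +wl: 
  step 5. node 4  ⊔preds=⊤  new=⊤  old=⊥  +wl: 2,3
  step 6. node 5  ⊔preds=⊤  new=⊤  old=⊥  +wl: 4
  step 7. node 0  ⊔preds=⊤  new=⊤  old=3  +wl: 
  step 8. node 2  ⊔preds=⊤  new=⊤  stable
  step 9. node 3  ⊔preds=⊤  new=⊤  stable
  step 10. node 4  ⊔preds=⊤  new=⊤  stable

Least fixpoint reached:
  node 0: ⊤
  node 1: ⊤
  node 2: ⊤
  node 3: ⊤
  node 4: ⊤
  node 5: ⊤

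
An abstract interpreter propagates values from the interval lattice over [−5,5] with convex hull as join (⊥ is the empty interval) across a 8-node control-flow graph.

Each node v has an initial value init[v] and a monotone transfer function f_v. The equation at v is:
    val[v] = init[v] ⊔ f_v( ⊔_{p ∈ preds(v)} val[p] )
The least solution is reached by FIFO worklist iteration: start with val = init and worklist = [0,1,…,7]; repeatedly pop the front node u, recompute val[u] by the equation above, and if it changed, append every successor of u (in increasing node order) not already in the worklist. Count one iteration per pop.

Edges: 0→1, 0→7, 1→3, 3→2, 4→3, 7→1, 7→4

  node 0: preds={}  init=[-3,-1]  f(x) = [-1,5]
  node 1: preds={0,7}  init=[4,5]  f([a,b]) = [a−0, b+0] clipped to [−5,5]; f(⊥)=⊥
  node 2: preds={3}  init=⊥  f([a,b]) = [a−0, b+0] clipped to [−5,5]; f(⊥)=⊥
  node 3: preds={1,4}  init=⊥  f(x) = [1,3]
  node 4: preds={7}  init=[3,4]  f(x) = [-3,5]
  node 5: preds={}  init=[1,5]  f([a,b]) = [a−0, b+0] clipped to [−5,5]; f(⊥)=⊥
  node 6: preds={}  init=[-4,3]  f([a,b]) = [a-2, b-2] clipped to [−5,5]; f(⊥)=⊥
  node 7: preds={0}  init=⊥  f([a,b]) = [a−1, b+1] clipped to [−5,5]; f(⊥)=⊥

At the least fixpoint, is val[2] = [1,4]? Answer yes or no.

no

Iteration log — 13 steps:
  step 1. node 0  ⊔preds=⊥  new=[-3,5]  old=[-3,-1]  +wl: 
  step 2. node 1  ⊔preds=[-3,5]  new=[-3,5]  old=[4,5]  +wl: 
  step 3. node 2  ⊔preds=⊥  new=⊥  stable
  step 4. node 3  ⊔preds=[-3,5]  new=[1,3]  old=⊥  +wl: 2
  step 5. node 4  ⊔preds=⊥  new=[-3,5]  old=[3,4]  +wl: 3
  step 6. node 5  ⊔preds=⊥  new=[1,5]  stable
  step 7. node 6  ⊔preds=⊥  new=[-4,3]  stable
  step 8. node 7  ⊔preds=[-3,5]  new=[-4,5]  old=⊥  +wl: 1,4
  step 9. node 2  ⊔preds=[1,3]  new=[1,3]  old=⊥  +wl: 
  step 10. node 3  ⊔preds=[-3,5]  new=[1,3]  stable
  step 11. node 1  ⊔preds=[-4,5]  new=[-4,5]  old=[-3,5]  +wl: 3
  step 12. node 4  ⊔preds=[-4,5]  new=[-3,5]  stable
  step 13. node 3  ⊔preds=[-4,5]  new=[1,3]  stable

Least fixpoint reached:
  node 0: [-3,5]
  node 1: [-4,5]
  node 2: [1,3]
  node 3: [1,3]
  node 4: [-3,5]
  node 5: [1,5]
  node 6: [-4,3]
  node 7: [-4,5]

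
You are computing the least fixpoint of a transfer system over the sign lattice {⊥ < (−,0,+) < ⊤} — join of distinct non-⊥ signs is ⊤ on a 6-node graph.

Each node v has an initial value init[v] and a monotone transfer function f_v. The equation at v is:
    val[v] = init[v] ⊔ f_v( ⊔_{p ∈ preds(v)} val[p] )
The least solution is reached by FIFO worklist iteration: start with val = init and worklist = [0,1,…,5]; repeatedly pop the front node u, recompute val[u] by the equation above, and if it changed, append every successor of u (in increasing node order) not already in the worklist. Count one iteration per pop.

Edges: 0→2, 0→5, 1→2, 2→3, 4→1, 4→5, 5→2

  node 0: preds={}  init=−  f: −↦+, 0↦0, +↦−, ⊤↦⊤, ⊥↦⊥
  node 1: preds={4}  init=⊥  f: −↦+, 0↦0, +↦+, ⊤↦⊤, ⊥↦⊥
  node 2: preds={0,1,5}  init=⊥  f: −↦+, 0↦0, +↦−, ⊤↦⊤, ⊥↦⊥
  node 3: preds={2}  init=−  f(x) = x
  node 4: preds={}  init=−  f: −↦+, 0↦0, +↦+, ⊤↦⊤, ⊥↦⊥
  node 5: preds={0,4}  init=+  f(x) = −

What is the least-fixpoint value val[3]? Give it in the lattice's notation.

Iteration log — 7 steps:
  step 1. node 0  ⊔preds=⊥  new=−  stable
  step 2. node 1  ⊔preds=−  new=+  old=⊥  +wl: 
  step 3. node 2  ⊔preds=⊤  new=⊤  old=⊥  +wl: 
  step 4. node 3  ⊔preds=⊤  new=⊤  old=−  +wl: 
  step 5. node 4  ⊔preds=⊥  new=−  stable
  step 6. node 5  ⊔preds=−  new=⊤  old=+  +wl: 2
  step 7. node 2  ⊔preds=⊤  new=⊤  stable

Least fixpoint reached:
  node 0: −
  node 1: +
  node 2: ⊤
  node 3: ⊤
  node 4: −
  node 5: ⊤

⊤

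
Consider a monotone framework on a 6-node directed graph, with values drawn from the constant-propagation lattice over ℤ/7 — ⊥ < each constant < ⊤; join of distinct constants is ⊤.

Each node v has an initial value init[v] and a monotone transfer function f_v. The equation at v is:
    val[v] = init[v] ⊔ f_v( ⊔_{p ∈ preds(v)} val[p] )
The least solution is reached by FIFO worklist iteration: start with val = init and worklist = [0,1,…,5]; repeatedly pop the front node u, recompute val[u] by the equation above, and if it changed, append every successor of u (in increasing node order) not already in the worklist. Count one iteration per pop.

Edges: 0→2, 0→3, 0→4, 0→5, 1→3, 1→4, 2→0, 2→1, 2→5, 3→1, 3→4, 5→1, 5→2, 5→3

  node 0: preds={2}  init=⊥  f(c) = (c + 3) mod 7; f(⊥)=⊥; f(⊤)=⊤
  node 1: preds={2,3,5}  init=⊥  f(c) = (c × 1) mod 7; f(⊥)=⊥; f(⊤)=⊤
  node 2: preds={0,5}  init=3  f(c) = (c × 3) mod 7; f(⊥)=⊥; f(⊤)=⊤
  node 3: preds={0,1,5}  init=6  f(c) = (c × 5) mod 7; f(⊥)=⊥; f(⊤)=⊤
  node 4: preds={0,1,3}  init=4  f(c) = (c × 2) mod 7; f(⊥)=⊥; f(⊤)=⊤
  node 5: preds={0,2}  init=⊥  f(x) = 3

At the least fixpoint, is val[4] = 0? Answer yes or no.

Iteration log — 12 steps:
  step 1. node 0  ⊔preds=3  new=6  old=⊥  +wl: 
  step 2. node 1  ⊔preds=⊤  new=⊤  old=⊥  +wl: 
  step 3. node 2  ⊔preds=6  new=⊤  old=3  +wl: 0,1
  step 4. node 3  ⊔preds=⊤  new=⊤  old=6  +wl: 
  step 5. node 4  ⊔preds=⊤  new=⊤  old=4  +wl: 
  step 6. node 5  ⊔preds=⊤  new=3  old=⊥  +wl: 2,3
  step 7. node 0  ⊔preds=⊤  new=⊤  old=6  +wl: 4,5
  step 8. node 1  ⊔preds=⊤  new=⊤  stable
  step 9. node 2  ⊔preds=⊤  new=⊤  stable
  step 10. node 3  ⊔preds=⊤  new=⊤  stable
  step 11. node 4  ⊔preds=⊤  new=⊤  stable
  step 12. node 5  ⊔preds=⊤  new=3  stable

Least fixpoint reached:
  node 0: ⊤
  node 1: ⊤
  node 2: ⊤
  node 3: ⊤
  node 4: ⊤
  node 5: 3

no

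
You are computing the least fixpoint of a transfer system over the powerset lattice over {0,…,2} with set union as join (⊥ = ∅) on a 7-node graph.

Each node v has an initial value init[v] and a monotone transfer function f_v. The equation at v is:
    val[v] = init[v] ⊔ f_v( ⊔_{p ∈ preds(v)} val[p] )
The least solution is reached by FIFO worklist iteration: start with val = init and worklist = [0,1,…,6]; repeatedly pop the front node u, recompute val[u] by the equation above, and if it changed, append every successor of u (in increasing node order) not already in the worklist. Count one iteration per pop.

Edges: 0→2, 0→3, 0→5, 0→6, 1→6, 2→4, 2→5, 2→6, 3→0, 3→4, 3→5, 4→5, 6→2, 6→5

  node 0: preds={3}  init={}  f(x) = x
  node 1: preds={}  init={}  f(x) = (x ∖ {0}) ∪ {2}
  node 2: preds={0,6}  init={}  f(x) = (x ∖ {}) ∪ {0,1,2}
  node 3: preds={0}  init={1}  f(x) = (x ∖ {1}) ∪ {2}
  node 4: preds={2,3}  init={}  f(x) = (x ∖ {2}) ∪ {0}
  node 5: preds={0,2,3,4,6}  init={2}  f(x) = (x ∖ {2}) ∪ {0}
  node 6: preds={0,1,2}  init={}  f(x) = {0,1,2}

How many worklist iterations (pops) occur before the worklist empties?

Trace (12 dequeues):
  [1] u=0 | in {1} | out {1} | prev {} | push {}
  [2] u=1 | in {} | out {2} | prev {} | push {}
  [3] u=2 | in {1} | out {0,1,2} | prev {} | push {}
  [4] u=3 | in {1} | out {1,2} | prev {1} | push {0}
  [5] u=4 | in {0,1,2} | out {0,1} | prev {} | push {}
  [6] u=5 | in {0,1,2} | out {0,1,2} | prev {2} | push {}
  [7] u=6 | in {0,1,2} | out {0,1,2} | prev {} | push {2,5}
  [8] u=0 | in {1,2} | out {1,2} | prev {1} | push {3,6}
  [9] u=2 | in {0,1,2} | out {0,1,2} | ==
  [10] u=5 | in {0,1,2} | out {0,1,2} | ==
  [11] u=3 | in {1,2} | out {1,2} | ==
  [12] u=6 | in {0,1,2} | out {0,1,2} | ==

Converged values:
  [0] {1,2}
  [1] {2}
  [2] {0,1,2}
  [3] {1,2}
  [4] {0,1}
  [5] {0,1,2}
  [6] {0,1,2}

12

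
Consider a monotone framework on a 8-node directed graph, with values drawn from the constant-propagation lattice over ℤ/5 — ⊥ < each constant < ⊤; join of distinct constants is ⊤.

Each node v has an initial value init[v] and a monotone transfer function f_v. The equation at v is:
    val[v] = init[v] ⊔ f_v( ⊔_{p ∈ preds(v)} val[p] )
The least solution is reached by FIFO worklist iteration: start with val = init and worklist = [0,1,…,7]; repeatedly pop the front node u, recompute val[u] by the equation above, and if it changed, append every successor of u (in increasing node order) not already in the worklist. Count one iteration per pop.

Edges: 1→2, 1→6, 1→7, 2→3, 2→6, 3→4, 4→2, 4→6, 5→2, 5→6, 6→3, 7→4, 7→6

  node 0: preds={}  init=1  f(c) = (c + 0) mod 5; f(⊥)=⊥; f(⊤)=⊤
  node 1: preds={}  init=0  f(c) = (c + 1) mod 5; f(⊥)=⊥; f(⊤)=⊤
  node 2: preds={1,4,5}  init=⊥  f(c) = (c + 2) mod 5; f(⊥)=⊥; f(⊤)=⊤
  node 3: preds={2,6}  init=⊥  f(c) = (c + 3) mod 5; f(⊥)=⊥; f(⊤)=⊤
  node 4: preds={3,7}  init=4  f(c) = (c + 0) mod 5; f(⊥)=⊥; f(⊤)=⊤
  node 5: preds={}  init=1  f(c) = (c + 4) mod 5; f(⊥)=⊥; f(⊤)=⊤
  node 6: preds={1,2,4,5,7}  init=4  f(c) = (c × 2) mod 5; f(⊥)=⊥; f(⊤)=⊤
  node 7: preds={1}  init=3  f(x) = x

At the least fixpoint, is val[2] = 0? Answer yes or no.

Trace (12 dequeues):
  [1] u=0 | in ⊥ | out 1 | ==
  [2] u=1 | in ⊥ | out 0 | ==
  [3] u=2 | in ⊤ | out ⊤ | prev ⊥ | push {}
  [4] u=3 | in ⊤ | out ⊤ | prev ⊥ | push {}
  [5] u=4 | in ⊤ | out ⊤ | prev 4 | push {2}
  [6] u=5 | in ⊥ | out 1 | ==
  [7] u=6 | in ⊤ | out ⊤ | prev 4 | push {3}
  [8] u=7 | in 0 | out ⊤ | prev 3 | push {4,6}
  [9] u=2 | in ⊤ | out ⊤ | ==
  [10] u=3 | in ⊤ | out ⊤ | ==
  [11] u=4 | in ⊤ | out ⊤ | ==
  [12] u=6 | in ⊤ | out ⊤ | ==

Converged values:
  [0] 1
  [1] 0
  [2] ⊤
  [3] ⊤
  [4] ⊤
  [5] 1
  [6] ⊤
  [7] ⊤

no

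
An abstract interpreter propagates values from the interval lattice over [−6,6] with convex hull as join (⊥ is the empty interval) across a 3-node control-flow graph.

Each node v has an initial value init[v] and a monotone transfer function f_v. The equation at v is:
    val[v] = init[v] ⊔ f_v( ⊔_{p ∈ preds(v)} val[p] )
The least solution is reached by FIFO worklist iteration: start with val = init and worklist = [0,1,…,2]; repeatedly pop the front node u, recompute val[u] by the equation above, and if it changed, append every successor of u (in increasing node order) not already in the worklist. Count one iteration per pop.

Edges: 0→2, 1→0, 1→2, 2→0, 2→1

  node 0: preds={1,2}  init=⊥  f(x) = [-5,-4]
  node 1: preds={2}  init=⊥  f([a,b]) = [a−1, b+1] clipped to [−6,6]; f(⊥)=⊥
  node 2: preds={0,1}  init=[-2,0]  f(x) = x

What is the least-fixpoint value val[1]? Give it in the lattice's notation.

Worklist (25 pops):
  #1 pop 0: in=[-2,0] → [-5,-4] (was ⊥); enqueue []
  #2 pop 1: in=[-2,0] → [-3,1] (was ⊥); enqueue [0]
  #3 pop 2: in=[-5,1] → [-5,1] (was [-2,0]); enqueue [1]
  #4 pop 0: in=[-5,1] → [-5,-4] (no change)
  #5 pop 1: in=[-5,1] → [-6,2] (was [-3,1]); enqueue [0,2]
  #6 pop 0: in=[-6,2] → [-5,-4] (no change)
  #7 pop 2: in=[-6,2] → [-6,2] (was [-5,1]); enqueue [0,1]
  #8 pop 0: in=[-6,2] → [-5,-4] (no change)
  #9 pop 1: in=[-6,2] → [-6,3] (was [-6,2]); enqueue [0,2]
  #10 pop 0: in=[-6,3] → [-5,-4] (no change)
  #11 pop 2: in=[-6,3] → [-6,3] (was [-6,2]); enqueue [0,1]
  #12 pop 0: in=[-6,3] → [-5,-4] (no change)
  #13 pop 1: in=[-6,3] → [-6,4] (was [-6,3]); enqueue [0,2]
  #14 pop 0: in=[-6,4] → [-5,-4] (no change)
  #15 pop 2: in=[-6,4] → [-6,4] (was [-6,3]); enqueue [0,1]
  #16 pop 0: in=[-6,4] → [-5,-4] (no change)
  #17 pop 1: in=[-6,4] → [-6,5] (was [-6,4]); enqueue [0,2]
  #18 pop 0: in=[-6,5] → [-5,-4] (no change)
  #19 pop 2: in=[-6,5] → [-6,5] (was [-6,4]); enqueue [0,1]
  #20 pop 0: in=[-6,5] → [-5,-4] (no change)
  #21 pop 1: in=[-6,5] → [-6,6] (was [-6,5]); enqueue [0,2]
  #22 pop 0: in=[-6,6] → [-5,-4] (no change)
  #23 pop 2: in=[-6,6] → [-6,6] (was [-6,5]); enqueue [0,1]
  #24 pop 0: in=[-6,6] → [-5,-4] (no change)
  #25 pop 1: in=[-6,6] → [-6,6] (no change)

Fixpoint:
  val[0] = [-5,-4]
  val[1] = [-6,6]
  val[2] = [-6,6]

[-6,6]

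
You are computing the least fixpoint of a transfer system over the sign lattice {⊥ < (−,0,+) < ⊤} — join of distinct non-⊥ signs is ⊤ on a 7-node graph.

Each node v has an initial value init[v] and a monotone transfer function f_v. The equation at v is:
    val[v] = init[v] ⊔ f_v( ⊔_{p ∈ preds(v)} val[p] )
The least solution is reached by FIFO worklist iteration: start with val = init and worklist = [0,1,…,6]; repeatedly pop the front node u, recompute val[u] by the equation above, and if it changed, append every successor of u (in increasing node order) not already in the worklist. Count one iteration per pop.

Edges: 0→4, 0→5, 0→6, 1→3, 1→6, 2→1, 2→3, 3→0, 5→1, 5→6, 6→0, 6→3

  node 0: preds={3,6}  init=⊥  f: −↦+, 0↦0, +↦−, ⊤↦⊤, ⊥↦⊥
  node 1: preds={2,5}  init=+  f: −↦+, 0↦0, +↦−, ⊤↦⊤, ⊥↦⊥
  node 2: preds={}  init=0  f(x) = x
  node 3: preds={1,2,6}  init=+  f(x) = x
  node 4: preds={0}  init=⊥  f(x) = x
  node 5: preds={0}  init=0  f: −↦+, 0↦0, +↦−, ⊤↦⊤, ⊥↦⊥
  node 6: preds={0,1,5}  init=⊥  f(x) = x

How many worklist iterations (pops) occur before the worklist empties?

13

Iteration log — 13 steps:
  step 1. node 0  ⊔preds=+  new=−  old=⊥  +wl: 
  step 2. node 1  ⊔preds=0  new=⊤  old=+  +wl: 
  step 3. node 2  ⊔preds=⊥  new=0  stable
  step 4. node 3  ⊔preds=⊤  new=⊤  old=+  +wl: 0
  step 5. node 4  ⊔preds=−  new=−  old=⊥  +wl: 
  step 6. node 5  ⊔preds=−  new=⊤  old=0  +wl: 1
  step 7. node 6  ⊔preds=⊤  new=⊤  old=⊥  +wl: 3
  step 8. node 0  ⊔preds=⊤  new=⊤  old=−  +wl: 4,5,6
  step 9. node 1  ⊔preds=⊤  new=⊤  stable
  step 10. node 3  ⊔preds=⊤  new=⊤  stable
  step 11. node 4  ⊔preds=⊤  new=⊤  old=−  +wl: 
  step 12. node 5  ⊔preds=⊤  new=⊤  stable
  step 13. node 6  ⊔preds=⊤  new=⊤  stable

Least fixpoint reached:
  node 0: ⊤
  node 1: ⊤
  node 2: 0
  node 3: ⊤
  node 4: ⊤
  node 5: ⊤
  node 6: ⊤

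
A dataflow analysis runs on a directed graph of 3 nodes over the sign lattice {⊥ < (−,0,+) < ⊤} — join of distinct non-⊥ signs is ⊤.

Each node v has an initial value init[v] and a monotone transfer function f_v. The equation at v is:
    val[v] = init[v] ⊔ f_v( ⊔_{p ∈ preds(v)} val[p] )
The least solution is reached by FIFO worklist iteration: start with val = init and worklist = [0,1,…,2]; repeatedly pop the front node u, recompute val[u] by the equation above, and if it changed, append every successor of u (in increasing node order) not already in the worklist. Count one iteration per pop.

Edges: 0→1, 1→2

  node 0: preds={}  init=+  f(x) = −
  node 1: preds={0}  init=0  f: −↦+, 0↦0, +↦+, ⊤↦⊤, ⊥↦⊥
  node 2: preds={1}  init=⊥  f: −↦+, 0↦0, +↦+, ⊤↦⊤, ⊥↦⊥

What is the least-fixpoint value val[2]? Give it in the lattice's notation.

⊤

Iteration log — 3 steps:
  step 1. node 0  ⊔preds=⊥  new=⊤  old=+  +wl: 
  step 2. node 1  ⊔preds=⊤  new=⊤  old=0  +wl: 
  step 3. node 2  ⊔preds=⊤  new=⊤  old=⊥  +wl: 

Least fixpoint reached:
  node 0: ⊤
  node 1: ⊤
  node 2: ⊤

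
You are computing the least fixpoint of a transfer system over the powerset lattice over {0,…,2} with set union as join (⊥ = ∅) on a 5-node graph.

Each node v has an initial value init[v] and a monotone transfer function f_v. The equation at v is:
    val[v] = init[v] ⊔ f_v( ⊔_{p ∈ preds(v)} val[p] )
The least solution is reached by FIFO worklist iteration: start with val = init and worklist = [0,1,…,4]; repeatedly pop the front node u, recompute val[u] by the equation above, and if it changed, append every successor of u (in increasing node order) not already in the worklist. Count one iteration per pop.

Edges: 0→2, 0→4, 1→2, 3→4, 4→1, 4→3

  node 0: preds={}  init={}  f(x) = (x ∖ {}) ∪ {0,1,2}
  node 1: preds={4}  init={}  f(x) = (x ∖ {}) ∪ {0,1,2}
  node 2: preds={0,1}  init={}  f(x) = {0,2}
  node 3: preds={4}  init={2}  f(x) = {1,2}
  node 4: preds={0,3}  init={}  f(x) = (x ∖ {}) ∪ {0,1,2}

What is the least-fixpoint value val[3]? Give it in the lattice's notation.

{1,2}

Worklist (7 pops):
  #1 pop 0: in={} → {0,1,2} (was {}); enqueue []
  #2 pop 1: in={} → {0,1,2} (was {}); enqueue []
  #3 pop 2: in={0,1,2} → {0,2} (was {}); enqueue []
  #4 pop 3: in={} → {1,2} (was {2}); enqueue []
  #5 pop 4: in={0,1,2} → {0,1,2} (was {}); enqueue [1,3]
  #6 pop 1: in={0,1,2} → {0,1,2} (no change)
  #7 pop 3: in={0,1,2} → {1,2} (no change)

Fixpoint:
  val[0] = {0,1,2}
  val[1] = {0,1,2}
  val[2] = {0,2}
  val[3] = {1,2}
  val[4] = {0,1,2}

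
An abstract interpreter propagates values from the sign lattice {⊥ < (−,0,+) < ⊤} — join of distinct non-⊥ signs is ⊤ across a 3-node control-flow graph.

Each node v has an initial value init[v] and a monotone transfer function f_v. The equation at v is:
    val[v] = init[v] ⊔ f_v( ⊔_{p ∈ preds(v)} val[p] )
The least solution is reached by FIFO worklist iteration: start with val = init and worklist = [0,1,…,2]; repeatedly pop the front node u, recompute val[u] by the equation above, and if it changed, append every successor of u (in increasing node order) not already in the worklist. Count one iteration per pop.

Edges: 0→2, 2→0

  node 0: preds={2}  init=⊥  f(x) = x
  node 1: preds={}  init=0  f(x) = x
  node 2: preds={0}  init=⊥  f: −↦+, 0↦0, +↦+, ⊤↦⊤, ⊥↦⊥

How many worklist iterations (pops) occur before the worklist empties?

3

Iteration log — 3 steps:
  step 1. node 0  ⊔preds=⊥  new=⊥  stable
  step 2. node 1  ⊔preds=⊥  new=0  stable
  step 3. node 2  ⊔preds=⊥  new=⊥  stable

Least fixpoint reached:
  node 0: ⊥
  node 1: 0
  node 2: ⊥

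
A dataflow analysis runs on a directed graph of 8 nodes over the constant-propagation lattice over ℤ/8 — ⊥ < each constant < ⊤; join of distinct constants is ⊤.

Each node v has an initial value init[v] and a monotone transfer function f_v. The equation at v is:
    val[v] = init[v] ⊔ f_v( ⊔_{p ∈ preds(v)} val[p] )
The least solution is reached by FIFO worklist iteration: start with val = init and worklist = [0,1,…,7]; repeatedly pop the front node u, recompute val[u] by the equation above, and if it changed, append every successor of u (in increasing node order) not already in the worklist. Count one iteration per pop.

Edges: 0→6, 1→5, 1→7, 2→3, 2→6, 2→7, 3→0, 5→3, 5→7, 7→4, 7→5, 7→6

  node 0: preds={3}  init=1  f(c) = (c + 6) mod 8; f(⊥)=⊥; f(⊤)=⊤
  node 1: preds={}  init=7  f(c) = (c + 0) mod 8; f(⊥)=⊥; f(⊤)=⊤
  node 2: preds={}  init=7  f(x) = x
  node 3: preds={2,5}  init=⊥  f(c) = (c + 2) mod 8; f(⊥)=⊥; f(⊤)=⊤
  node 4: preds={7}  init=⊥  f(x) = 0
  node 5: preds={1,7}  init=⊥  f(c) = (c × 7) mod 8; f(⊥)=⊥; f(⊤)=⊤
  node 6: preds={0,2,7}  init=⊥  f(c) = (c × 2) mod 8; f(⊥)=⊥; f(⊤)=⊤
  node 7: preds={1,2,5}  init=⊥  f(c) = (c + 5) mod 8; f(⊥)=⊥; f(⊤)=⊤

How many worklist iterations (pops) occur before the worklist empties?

16

Iteration log — 16 steps:
  step 1. node 0  ⊔preds=⊥  new=1  stable
  step 2. node 1  ⊔preds=⊥  new=7  stable
  step 3. node 2  ⊔preds=⊥  new=7  stable
  step 4. node 3  ⊔preds=7  new=1  old=⊥  +wl: 0
  step 5. node 4  ⊔preds=⊥  new=0  old=⊥  +wl: 
  step 6. node 5  ⊔preds=7  new=1  old=⊥  +wl: 3
  step 7. node 6  ⊔preds=⊤  new=⊤  old=⊥  +wl: 
  step 8. node 7  ⊔preds=⊤  new=⊤  old=⊥  +wl: 4,5,6
  step 9. node 0  ⊔preds=1  new=⊤  old=1  +wl: 
  step 10. node 3  ⊔preds=⊤  new=⊤  old=1  +wl: 0
  step 11. node 4  ⊔preds=⊤  new=0  stable
  step 12. node 5  ⊔preds=⊤  new=⊤  old=1  +wl: 3,7
  step 13. node 6  ⊔preds=⊤  new=⊤  stable
  step 14. node 0  ⊔preds=⊤  new=⊤  stable
  step 15. node 3  ⊔preds=⊤  new=⊤  stable
  step 16. node 7  ⊔preds=⊤  new=⊤  stable

Least fixpoint reached:
  node 0: ⊤
  node 1: 7
  node 2: 7
  node 3: ⊤
  node 4: 0
  node 5: ⊤
  node 6: ⊤
  node 7: ⊤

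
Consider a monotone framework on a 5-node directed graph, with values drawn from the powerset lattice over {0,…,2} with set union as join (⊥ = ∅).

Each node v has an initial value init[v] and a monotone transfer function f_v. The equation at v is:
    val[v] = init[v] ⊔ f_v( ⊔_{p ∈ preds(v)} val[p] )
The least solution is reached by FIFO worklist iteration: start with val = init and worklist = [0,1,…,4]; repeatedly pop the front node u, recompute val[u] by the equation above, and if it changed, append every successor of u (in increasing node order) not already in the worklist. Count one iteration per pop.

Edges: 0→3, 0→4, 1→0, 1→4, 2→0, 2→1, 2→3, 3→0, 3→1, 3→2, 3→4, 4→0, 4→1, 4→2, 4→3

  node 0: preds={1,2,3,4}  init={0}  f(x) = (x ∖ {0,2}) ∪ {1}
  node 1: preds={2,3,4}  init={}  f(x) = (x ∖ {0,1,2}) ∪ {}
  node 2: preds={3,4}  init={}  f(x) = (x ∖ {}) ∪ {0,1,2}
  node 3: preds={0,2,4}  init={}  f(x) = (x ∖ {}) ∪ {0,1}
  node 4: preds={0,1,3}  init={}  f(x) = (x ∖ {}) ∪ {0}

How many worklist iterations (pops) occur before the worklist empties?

Worklist (9 pops):
  #1 pop 0: in={} → {0,1} (was {0}); enqueue []
  #2 pop 1: in={} → {} (no change)
  #3 pop 2: in={} → {0,1,2} (was {}); enqueue [0,1]
  #4 pop 3: in={0,1,2} → {0,1,2} (was {}); enqueue [2]
  #5 pop 4: in={0,1,2} → {0,1,2} (was {}); enqueue [3]
  #6 pop 0: in={0,1,2} → {0,1} (no change)
  #7 pop 1: in={0,1,2} → {} (no change)
  #8 pop 2: in={0,1,2} → {0,1,2} (no change)
  #9 pop 3: in={0,1,2} → {0,1,2} (no change)

Fixpoint:
  val[0] = {0,1}
  val[1] = {}
  val[2] = {0,1,2}
  val[3] = {0,1,2}
  val[4] = {0,1,2}

9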